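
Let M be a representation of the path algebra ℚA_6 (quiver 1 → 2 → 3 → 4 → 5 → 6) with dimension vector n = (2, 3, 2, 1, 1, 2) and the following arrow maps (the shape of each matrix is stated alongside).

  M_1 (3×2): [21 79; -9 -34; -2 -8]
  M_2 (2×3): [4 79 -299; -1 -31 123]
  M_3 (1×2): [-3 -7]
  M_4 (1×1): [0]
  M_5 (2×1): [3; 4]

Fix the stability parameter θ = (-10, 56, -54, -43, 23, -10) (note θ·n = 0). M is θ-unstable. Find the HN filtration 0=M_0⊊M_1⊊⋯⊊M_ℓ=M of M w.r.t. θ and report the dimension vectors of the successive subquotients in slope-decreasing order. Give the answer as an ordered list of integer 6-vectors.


Interval decomposition of M: I[1,3], I[1,4], I[2,2], I[5,6], I[6,6].
HN type (ℓ=5): μ^(1)=56; μ^(2)=13/2; μ^(3)=1; μ^(4)=-10; μ^(5)=-51/4

((0, 1, 0, 0, 0, 0); (0, 0, 0, 0, 1, 1); (0, 1, 1, 0, 0, 0); (1, 0, 0, 0, 0, 1); (1, 1, 1, 1, 0, 0))


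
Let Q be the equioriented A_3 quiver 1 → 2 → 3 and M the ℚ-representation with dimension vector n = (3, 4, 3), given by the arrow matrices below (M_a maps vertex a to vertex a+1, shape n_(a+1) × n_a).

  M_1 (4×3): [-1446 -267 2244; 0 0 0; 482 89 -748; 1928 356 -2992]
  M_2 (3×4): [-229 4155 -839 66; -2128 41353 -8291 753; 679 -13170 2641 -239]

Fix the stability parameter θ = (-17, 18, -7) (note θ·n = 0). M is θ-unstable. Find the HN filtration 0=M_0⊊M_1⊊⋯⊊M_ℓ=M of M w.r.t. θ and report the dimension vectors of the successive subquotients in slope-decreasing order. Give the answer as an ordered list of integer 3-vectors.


Via rank(M_{q-1}∘⋯∘M_p): M ≅ I[1,1]^2, I[1,3], I[2,2], I[2,3]^2.
μ_θ-semistable layers: μ^(1)=18; μ^(2)=11/2; μ^(3)=-17

((0, 1, 0); (0, 3, 3); (3, 0, 0))


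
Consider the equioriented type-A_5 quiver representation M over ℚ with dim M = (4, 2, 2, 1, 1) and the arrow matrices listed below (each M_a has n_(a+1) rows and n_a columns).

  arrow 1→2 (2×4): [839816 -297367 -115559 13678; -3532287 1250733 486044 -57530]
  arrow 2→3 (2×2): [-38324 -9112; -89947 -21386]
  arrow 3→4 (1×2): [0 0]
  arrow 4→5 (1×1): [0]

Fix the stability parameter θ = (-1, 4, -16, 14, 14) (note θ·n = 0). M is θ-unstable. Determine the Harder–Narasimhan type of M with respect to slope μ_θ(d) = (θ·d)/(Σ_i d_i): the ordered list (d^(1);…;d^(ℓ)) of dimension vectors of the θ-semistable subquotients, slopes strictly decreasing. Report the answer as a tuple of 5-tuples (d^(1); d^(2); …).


Via rank(M_{q-1}∘⋯∘M_p): M ≅ I[1,1]^2, I[1,2], I[1,3], I[3,3], I[4,4], I[5,5].
μ_θ-semistable layers: μ^(1)=14; μ^(2)=4; μ^(3)=-1; μ^(4)=-13/3; μ^(5)=-16

((0, 0, 0, 1, 1); (0, 1, 0, 0, 0); (3, 0, 0, 0, 0); (1, 1, 1, 0, 0); (0, 0, 1, 0, 0))


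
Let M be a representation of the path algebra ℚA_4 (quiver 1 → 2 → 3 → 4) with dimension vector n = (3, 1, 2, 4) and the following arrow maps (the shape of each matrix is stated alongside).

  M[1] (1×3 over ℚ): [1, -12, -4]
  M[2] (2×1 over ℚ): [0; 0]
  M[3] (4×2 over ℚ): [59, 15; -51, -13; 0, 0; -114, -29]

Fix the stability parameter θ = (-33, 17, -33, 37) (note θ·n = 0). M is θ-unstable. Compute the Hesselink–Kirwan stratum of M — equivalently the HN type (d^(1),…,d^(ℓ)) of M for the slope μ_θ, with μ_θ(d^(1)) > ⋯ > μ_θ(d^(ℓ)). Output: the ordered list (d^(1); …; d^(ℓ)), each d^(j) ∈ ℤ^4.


Interval decomposition of M: I[1,1]^2, I[1,2], I[3,4]^2, I[4,4]^2.
HN type (ℓ=3): μ^(1)=37; μ^(2)=17; μ^(3)=-33

((0, 0, 0, 4); (0, 1, 0, 0); (3, 0, 2, 0))


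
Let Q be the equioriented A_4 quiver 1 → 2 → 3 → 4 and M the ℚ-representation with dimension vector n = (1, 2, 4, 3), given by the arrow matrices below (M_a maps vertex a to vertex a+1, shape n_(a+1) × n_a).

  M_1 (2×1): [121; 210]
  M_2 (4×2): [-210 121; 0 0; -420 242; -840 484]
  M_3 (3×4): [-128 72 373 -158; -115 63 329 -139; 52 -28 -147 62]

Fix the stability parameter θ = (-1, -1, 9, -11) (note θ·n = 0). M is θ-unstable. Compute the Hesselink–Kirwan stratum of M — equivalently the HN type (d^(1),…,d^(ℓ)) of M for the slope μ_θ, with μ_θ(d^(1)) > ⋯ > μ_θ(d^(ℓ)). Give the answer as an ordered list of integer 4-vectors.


Barcode: M ≅ I[1,2], I[2,4], I[3,3]^2, I[3,4], I[4,4]. HN layers by μ_θ (3 steps, strictly decreasing):
  μ^(1)=9; μ^(2)=-1; μ^(3)=-11

((0, 0, 2, 0); (1, 2, 2, 2); (0, 0, 0, 1))


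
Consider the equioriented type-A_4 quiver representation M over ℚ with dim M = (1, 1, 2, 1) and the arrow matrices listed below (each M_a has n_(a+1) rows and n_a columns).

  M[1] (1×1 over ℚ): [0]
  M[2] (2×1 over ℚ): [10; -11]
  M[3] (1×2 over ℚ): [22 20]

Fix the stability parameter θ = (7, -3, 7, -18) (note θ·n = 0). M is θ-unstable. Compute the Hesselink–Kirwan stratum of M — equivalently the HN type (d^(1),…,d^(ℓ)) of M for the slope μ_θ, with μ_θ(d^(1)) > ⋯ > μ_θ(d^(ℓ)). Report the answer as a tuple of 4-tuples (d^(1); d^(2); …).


Barcode: M ≅ I[1,1], I[2,3], I[3,4]. HN layers by μ_θ (3 steps, strictly decreasing):
  μ^(1)=7; μ^(2)=-3; μ^(3)=-11/2

((1, 0, 1, 0); (0, 1, 0, 0); (0, 0, 1, 1))


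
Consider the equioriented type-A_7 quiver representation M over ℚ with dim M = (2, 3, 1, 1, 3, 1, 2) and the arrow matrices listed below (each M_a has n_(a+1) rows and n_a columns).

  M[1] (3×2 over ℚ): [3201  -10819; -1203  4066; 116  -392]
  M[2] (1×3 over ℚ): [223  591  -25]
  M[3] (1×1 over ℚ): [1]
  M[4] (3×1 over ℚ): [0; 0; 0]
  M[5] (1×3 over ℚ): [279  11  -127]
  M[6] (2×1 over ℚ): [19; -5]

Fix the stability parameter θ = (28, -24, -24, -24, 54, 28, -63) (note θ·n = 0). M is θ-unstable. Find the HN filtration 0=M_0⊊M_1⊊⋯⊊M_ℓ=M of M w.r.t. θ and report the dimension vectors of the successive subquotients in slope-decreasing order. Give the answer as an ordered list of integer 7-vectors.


Via rank(M_{q-1}∘⋯∘M_p): M ≅ I[1,2], I[1,4], I[2,2], I[5,5]^2, I[5,7], I[7,7].
μ_θ-semistable layers: μ^(1)=54; μ^(2)=19/3; μ^(3)=2; μ^(4)=-11; μ^(5)=-24; μ^(6)=-63

((0, 0, 0, 0, 2, 0, 0); (0, 0, 0, 0, 1, 1, 1); (1, 1, 0, 0, 0, 0, 0); (1, 1, 1, 1, 0, 0, 0); (0, 1, 0, 0, 0, 0, 0); (0, 0, 0, 0, 0, 0, 1))


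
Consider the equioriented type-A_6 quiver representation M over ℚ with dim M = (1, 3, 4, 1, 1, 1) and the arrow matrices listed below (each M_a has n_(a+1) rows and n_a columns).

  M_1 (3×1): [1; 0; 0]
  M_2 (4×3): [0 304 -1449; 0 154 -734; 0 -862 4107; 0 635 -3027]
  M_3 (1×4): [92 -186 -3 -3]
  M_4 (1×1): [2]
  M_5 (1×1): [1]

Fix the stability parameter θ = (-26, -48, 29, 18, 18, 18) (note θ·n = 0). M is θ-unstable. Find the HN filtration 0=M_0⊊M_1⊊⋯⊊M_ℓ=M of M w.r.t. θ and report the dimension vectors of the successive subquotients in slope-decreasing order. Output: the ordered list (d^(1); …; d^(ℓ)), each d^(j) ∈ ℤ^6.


Barcode: M ≅ I[1,2], I[2,3], I[2,6], I[3,3]^2. HN layers by μ_θ (4 steps, strictly decreasing):
  μ^(1)=29; μ^(2)=83/4; μ^(3)=-37; μ^(4)=-48

((0, 0, 3, 0, 0, 0); (0, 0, 1, 1, 1, 1); (1, 1, 0, 0, 0, 0); (0, 2, 0, 0, 0, 0))


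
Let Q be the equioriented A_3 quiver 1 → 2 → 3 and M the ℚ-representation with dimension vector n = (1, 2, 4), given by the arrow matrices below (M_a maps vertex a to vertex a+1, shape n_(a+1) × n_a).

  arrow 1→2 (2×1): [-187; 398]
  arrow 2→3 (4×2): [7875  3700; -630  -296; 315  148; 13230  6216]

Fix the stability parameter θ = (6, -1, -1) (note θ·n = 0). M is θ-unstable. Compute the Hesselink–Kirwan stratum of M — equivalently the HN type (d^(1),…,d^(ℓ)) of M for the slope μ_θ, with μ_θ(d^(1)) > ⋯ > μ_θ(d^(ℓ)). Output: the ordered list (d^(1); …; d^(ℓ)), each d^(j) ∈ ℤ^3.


Interval decomposition of M: I[1,3], I[2,2], I[3,3]^3.
HN type (ℓ=2): μ^(1)=4/3; μ^(2)=-1

((1, 1, 1); (0, 1, 3))


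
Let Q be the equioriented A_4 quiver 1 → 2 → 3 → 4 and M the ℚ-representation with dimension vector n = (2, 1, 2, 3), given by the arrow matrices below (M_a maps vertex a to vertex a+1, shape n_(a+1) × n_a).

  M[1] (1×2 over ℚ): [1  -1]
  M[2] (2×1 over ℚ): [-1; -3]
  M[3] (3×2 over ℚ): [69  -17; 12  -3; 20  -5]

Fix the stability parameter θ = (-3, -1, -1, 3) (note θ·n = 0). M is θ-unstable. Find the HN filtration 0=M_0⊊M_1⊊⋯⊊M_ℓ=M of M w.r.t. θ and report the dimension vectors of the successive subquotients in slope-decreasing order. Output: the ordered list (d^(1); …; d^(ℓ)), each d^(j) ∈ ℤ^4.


Via rank(M_{q-1}∘⋯∘M_p): M ≅ I[1,1], I[1,4], I[3,4], I[4,4].
μ_θ-semistable layers: μ^(1)=3; μ^(2)=-1; μ^(3)=-3

((0, 0, 0, 3); (0, 1, 2, 0); (2, 0, 0, 0))


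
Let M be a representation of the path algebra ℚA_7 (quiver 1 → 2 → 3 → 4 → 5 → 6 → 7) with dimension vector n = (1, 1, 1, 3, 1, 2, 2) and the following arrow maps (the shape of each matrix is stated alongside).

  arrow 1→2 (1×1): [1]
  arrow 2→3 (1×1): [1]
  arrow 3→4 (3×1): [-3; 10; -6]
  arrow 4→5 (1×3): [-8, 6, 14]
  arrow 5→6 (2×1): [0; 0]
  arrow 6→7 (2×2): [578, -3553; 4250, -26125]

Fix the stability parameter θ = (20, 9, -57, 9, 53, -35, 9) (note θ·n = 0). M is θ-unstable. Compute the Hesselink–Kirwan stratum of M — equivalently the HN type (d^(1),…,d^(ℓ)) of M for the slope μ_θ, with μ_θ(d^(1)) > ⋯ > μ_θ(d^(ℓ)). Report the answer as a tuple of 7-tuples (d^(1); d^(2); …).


Interval decomposition of M: I[1,4], I[4,4], I[4,5], I[6,6], I[6,7], I[7,7].
HN type (ℓ=4): μ^(1)=53; μ^(2)=9; μ^(3)=-28/3; μ^(4)=-35

((0, 0, 0, 0, 1, 0, 0); (0, 0, 0, 3, 0, 0, 2); (1, 1, 1, 0, 0, 0, 0); (0, 0, 0, 0, 0, 2, 0))


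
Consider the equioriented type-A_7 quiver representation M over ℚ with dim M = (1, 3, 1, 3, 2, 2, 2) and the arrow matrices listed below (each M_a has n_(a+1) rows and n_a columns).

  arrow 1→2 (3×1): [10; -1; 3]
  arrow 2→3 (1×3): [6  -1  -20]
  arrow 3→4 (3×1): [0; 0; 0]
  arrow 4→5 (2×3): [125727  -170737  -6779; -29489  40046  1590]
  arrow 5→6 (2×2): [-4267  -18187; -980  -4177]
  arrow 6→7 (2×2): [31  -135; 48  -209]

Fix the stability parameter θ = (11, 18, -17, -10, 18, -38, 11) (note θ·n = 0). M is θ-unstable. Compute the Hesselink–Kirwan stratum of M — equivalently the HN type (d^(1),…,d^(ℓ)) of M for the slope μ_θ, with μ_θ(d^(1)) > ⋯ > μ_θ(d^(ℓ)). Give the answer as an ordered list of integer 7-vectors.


Barcode: M ≅ I[1,3], I[2,2]^2, I[4,4], I[4,7]^2. HN layers by μ_θ (4 steps, strictly decreasing):
  μ^(1)=18; μ^(2)=11; μ^(3)=4; μ^(4)=-10

((0, 2, 0, 0, 0, 0, 0); (0, 0, 0, 0, 0, 0, 2); (1, 1, 1, 0, 0, 0, 0); (0, 0, 0, 3, 2, 2, 0))


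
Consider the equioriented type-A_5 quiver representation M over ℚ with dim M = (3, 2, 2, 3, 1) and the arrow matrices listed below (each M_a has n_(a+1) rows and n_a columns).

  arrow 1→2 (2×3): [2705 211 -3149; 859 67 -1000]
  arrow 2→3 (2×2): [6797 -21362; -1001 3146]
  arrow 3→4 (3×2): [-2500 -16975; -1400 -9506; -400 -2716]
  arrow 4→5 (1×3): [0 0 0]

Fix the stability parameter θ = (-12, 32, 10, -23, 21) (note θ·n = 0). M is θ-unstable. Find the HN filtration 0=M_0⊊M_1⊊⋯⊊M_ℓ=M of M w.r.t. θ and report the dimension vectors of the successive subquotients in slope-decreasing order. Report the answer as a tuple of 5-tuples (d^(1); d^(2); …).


Via rank(M_{q-1}∘⋯∘M_p): M ≅ I[1,1], I[1,2], I[1,4], I[3,3], I[4,4]^2, I[5,5].
μ_θ-semistable layers: μ^(1)=32; μ^(2)=21; μ^(3)=10; μ^(4)=19/3; μ^(5)=-12; μ^(6)=-23

((0, 1, 0, 0, 0); (0, 0, 0, 0, 1); (0, 0, 1, 0, 0); (0, 1, 1, 1, 0); (3, 0, 0, 0, 0); (0, 0, 0, 2, 0))


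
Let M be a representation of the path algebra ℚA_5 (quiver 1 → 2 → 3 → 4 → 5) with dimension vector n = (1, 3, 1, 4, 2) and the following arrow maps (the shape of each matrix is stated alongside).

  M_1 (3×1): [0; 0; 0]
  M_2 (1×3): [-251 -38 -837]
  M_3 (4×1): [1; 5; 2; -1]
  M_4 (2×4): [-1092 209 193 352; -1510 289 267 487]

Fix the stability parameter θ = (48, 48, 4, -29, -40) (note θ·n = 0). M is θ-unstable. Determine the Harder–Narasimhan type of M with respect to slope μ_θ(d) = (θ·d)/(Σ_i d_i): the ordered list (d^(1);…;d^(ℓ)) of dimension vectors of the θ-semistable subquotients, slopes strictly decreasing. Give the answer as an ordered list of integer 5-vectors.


Via rank(M_{q-1}∘⋯∘M_p): M ≅ I[1,1], I[2,2]^2, I[2,5], I[4,4]^2, I[4,5].
μ_θ-semistable layers: μ^(1)=48; μ^(2)=-17/4; μ^(3)=-29; μ^(4)=-69/2

((1, 2, 0, 0, 0); (0, 1, 1, 1, 1); (0, 0, 0, 2, 0); (0, 0, 0, 1, 1))


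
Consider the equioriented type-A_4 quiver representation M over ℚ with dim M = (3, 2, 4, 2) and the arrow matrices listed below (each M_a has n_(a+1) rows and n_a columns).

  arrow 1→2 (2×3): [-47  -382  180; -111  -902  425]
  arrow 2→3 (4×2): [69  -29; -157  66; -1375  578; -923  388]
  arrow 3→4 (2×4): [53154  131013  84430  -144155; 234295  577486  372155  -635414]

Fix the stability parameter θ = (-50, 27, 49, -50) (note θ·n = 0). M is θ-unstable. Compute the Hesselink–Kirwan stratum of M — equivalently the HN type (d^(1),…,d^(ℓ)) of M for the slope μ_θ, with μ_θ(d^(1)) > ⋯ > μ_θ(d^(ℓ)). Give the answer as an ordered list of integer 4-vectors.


Barcode: M ≅ I[1,1], I[1,3], I[1,4], I[3,3], I[3,4]. HN layers by μ_θ (5 steps, strictly decreasing):
  μ^(1)=49; μ^(2)=27; μ^(3)=26/3; μ^(4)=-1/2; μ^(5)=-50

((0, 0, 2, 0); (0, 1, 0, 0); (0, 1, 1, 1); (0, 0, 1, 1); (3, 0, 0, 0))


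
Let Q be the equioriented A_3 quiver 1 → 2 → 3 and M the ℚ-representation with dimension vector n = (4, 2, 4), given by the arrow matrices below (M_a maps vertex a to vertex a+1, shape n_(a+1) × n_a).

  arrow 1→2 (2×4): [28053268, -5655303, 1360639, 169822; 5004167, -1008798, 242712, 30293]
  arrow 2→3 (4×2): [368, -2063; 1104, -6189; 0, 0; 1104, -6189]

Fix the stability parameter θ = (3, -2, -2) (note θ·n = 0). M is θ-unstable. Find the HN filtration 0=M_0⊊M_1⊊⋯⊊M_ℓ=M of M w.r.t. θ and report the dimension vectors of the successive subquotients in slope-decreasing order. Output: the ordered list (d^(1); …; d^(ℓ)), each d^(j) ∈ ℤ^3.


Via rank(M_{q-1}∘⋯∘M_p): M ≅ I[1,1]^2, I[1,2], I[1,3], I[3,3]^3.
μ_θ-semistable layers: μ^(1)=3; μ^(2)=1/2; μ^(3)=-1/3; μ^(4)=-2

((2, 0, 0); (1, 1, 0); (1, 1, 1); (0, 0, 3))


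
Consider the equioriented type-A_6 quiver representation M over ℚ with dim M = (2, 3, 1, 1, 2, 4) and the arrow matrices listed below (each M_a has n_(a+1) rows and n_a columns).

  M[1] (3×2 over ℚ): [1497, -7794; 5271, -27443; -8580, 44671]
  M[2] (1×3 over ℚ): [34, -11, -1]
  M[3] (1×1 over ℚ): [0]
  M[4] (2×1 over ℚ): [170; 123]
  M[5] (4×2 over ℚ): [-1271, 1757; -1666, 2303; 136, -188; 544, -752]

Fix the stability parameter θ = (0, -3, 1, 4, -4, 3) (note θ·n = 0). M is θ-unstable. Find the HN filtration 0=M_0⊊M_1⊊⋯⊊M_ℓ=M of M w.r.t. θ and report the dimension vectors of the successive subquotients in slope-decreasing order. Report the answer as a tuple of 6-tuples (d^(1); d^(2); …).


Interval decomposition of M: I[1,2], I[1,3], I[2,2], I[4,6], I[5,6], I[6,6]^2.
HN type (ℓ=6): μ^(1)=3; μ^(2)=1; μ^(3)=0; μ^(4)=-3/2; μ^(5)=-3; μ^(6)=-4

((0, 0, 0, 0, 0, 4); (0, 0, 1, 0, 0, 0); (0, 0, 0, 1, 1, 0); (2, 2, 0, 0, 0, 0); (0, 1, 0, 0, 0, 0); (0, 0, 0, 0, 1, 0))


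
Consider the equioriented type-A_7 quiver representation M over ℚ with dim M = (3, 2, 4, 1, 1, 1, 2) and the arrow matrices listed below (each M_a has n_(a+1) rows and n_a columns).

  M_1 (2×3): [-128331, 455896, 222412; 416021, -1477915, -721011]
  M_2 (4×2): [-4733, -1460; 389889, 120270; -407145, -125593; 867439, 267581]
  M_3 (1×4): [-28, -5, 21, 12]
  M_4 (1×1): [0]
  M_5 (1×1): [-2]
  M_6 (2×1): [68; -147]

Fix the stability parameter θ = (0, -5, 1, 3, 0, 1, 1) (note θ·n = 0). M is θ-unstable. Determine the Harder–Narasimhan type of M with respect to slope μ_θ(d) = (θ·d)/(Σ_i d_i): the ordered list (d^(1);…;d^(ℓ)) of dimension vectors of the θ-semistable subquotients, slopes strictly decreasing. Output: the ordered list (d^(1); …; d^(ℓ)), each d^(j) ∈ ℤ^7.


Via rank(M_{q-1}∘⋯∘M_p): M ≅ I[1,1], I[1,3], I[1,4], I[3,3]^2, I[5,7], I[7,7].
μ_θ-semistable layers: μ^(1)=3; μ^(2)=1; μ^(3)=0; μ^(4)=-5/2

((0, 0, 0, 1, 0, 0, 0); (0, 0, 4, 0, 0, 1, 2); (1, 0, 0, 0, 1, 0, 0); (2, 2, 0, 0, 0, 0, 0))


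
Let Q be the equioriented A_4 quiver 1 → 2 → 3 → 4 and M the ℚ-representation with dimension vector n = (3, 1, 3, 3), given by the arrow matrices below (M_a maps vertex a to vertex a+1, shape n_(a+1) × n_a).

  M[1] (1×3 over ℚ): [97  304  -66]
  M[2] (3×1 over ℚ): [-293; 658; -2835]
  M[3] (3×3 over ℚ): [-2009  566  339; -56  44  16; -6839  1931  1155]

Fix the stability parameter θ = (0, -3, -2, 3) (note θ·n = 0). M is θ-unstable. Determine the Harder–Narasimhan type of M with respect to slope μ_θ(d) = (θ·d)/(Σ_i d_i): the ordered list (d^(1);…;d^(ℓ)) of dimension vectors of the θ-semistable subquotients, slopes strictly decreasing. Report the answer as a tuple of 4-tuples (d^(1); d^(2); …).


Via rank(M_{q-1}∘⋯∘M_p): M ≅ I[1,1]^2, I[1,3], I[3,4]^2, I[4,4].
μ_θ-semistable layers: μ^(1)=3; μ^(2)=0; μ^(3)=-5/3; μ^(4)=-2

((0, 0, 0, 3); (2, 0, 0, 0); (1, 1, 1, 0); (0, 0, 2, 0))


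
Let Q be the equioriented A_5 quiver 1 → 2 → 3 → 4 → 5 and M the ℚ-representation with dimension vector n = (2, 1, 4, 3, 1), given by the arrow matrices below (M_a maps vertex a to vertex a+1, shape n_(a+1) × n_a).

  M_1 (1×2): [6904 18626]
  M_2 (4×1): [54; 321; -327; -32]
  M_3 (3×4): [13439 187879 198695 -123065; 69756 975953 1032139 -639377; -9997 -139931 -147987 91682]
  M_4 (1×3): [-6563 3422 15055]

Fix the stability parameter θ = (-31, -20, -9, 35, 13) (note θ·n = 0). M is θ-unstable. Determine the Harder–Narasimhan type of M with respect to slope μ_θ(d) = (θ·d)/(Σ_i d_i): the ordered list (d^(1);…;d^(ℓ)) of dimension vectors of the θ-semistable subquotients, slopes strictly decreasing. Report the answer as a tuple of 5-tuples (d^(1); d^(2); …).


Via rank(M_{q-1}∘⋯∘M_p): M ≅ I[1,1], I[1,5], I[3,3], I[3,4]^2.
μ_θ-semistable layers: μ^(1)=35; μ^(2)=24; μ^(3)=-9; μ^(4)=-20; μ^(5)=-31

((0, 0, 0, 2, 0); (0, 0, 0, 1, 1); (0, 0, 4, 0, 0); (0, 1, 0, 0, 0); (2, 0, 0, 0, 0))


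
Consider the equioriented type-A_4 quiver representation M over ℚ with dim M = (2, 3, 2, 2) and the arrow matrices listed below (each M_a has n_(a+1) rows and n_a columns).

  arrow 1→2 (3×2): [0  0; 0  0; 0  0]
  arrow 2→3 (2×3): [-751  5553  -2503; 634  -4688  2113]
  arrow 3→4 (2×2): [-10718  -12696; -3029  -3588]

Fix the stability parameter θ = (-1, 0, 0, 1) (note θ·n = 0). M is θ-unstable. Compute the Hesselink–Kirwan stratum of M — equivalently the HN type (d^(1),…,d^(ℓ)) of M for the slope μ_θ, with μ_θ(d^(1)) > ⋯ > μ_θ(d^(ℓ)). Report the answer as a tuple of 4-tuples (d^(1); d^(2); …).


Interval decomposition of M: I[1,1]^2, I[2,2], I[2,3], I[2,4], I[4,4].
HN type (ℓ=3): μ^(1)=1; μ^(2)=0; μ^(3)=-1

((0, 0, 0, 2); (0, 3, 2, 0); (2, 0, 0, 0))


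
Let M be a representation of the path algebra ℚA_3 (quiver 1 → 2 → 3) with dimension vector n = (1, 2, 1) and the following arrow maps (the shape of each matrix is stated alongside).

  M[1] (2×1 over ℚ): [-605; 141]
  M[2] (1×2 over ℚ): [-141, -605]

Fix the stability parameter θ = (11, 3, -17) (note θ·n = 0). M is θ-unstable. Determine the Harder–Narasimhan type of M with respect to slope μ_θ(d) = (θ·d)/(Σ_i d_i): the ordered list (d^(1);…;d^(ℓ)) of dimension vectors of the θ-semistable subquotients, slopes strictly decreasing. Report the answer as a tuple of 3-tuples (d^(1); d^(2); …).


Interval decomposition of M: I[1,2], I[2,3].
HN type (ℓ=2): μ^(1)=7; μ^(2)=-7

((1, 1, 0); (0, 1, 1))


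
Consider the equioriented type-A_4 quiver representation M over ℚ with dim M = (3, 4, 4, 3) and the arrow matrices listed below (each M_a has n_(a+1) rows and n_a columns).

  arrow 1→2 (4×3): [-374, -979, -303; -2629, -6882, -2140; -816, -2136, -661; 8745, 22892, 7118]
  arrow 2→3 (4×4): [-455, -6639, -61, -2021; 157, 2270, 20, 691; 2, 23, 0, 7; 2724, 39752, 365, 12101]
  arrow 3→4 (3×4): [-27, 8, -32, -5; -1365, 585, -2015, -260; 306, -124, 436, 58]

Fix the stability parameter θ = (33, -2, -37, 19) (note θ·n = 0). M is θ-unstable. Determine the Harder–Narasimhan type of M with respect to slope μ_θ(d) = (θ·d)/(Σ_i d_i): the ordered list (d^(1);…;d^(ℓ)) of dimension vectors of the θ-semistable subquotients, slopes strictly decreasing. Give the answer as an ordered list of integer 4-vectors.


Via rank(M_{q-1}∘⋯∘M_p): M ≅ I[1,2], I[1,4]^2, I[2,3], I[3,3], I[4,4].
μ_θ-semistable layers: μ^(1)=19; μ^(2)=31/2; μ^(3)=-2; μ^(4)=-39/2; μ^(5)=-37

((0, 0, 0, 3); (1, 1, 0, 0); (2, 2, 2, 0); (0, 1, 1, 0); (0, 0, 1, 0))


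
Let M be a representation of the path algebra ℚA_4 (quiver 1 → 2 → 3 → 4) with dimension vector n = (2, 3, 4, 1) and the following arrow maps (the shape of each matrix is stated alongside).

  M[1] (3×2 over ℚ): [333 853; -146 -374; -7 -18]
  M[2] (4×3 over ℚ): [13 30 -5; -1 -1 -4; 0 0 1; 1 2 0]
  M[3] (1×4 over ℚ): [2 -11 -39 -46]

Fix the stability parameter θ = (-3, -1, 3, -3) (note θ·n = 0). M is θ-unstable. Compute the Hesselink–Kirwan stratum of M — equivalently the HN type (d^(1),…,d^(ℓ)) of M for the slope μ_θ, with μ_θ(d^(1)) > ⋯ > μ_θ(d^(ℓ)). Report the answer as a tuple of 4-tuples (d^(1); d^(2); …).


Interval decomposition of M: I[1,3], I[1,4], I[2,3], I[3,3].
HN type (ℓ=4): μ^(1)=3; μ^(2)=0; μ^(3)=-1; μ^(4)=-3

((0, 0, 3, 0); (0, 0, 1, 1); (0, 3, 0, 0); (2, 0, 0, 0))


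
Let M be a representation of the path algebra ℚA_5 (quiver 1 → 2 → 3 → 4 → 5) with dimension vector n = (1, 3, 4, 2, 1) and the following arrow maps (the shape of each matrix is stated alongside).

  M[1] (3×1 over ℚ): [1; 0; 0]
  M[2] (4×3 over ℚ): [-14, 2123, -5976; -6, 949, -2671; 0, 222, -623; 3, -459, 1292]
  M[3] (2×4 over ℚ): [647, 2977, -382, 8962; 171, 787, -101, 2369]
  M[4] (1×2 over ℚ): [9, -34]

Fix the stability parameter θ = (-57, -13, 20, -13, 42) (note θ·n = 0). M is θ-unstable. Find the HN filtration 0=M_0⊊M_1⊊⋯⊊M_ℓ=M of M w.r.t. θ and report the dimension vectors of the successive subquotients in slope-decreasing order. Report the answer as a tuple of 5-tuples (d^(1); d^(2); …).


Barcode: M ≅ I[1,4], I[2,3], I[2,5], I[3,3]. HN layers by μ_θ (5 steps, strictly decreasing):
  μ^(1)=42; μ^(2)=20; μ^(3)=7/2; μ^(4)=-13; μ^(5)=-57

((0, 0, 0, 0, 1); (0, 0, 2, 0, 0); (0, 0, 2, 2, 0); (0, 3, 0, 0, 0); (1, 0, 0, 0, 0))


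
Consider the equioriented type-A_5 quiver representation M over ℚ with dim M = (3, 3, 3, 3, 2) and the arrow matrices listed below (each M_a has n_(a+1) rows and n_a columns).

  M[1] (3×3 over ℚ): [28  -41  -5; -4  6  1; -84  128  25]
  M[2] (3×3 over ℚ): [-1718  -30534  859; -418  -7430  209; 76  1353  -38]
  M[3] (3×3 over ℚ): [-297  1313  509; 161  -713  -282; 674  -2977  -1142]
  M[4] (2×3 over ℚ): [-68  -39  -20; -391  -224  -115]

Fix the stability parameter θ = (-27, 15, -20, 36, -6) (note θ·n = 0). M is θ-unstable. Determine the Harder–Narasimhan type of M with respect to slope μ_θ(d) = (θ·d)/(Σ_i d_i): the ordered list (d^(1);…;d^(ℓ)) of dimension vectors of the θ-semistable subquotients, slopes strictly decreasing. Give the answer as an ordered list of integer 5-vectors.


Via rank(M_{q-1}∘⋯∘M_p): M ≅ I[1,1], I[1,2], I[1,4], I[2,5], I[3,5].
μ_θ-semistable layers: μ^(1)=36; μ^(2)=15; μ^(3)=-5/2; μ^(4)=-20; μ^(5)=-27

((0, 0, 0, 1, 0); (0, 1, 0, 2, 2); (0, 2, 2, 0, 0); (0, 0, 1, 0, 0); (3, 0, 0, 0, 0))


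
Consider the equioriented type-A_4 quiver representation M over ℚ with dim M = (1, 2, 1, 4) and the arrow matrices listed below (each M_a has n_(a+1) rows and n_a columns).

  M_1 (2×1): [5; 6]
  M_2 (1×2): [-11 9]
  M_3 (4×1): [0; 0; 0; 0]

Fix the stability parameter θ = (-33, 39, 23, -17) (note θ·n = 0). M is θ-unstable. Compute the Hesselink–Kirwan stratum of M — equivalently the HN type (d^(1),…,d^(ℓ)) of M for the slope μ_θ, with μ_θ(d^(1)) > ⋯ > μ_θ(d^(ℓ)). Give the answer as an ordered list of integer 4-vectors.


Via rank(M_{q-1}∘⋯∘M_p): M ≅ I[1,3], I[2,2], I[4,4]^4.
μ_θ-semistable layers: μ^(1)=39; μ^(2)=31; μ^(3)=-17; μ^(4)=-33

((0, 1, 0, 0); (0, 1, 1, 0); (0, 0, 0, 4); (1, 0, 0, 0))


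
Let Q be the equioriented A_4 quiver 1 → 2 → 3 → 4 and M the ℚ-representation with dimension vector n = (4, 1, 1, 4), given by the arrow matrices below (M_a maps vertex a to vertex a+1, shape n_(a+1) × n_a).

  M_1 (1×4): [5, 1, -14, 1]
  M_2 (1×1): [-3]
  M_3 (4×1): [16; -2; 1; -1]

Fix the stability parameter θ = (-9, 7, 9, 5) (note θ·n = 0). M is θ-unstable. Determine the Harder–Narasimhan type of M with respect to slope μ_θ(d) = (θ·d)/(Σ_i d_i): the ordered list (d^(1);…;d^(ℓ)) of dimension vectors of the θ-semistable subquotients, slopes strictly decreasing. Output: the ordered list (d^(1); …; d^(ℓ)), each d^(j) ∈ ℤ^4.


Interval decomposition of M: I[1,1]^3, I[1,4], I[4,4]^3.
HN type (ℓ=3): μ^(1)=7; μ^(2)=5; μ^(3)=-9

((0, 1, 1, 1); (0, 0, 0, 3); (4, 0, 0, 0))


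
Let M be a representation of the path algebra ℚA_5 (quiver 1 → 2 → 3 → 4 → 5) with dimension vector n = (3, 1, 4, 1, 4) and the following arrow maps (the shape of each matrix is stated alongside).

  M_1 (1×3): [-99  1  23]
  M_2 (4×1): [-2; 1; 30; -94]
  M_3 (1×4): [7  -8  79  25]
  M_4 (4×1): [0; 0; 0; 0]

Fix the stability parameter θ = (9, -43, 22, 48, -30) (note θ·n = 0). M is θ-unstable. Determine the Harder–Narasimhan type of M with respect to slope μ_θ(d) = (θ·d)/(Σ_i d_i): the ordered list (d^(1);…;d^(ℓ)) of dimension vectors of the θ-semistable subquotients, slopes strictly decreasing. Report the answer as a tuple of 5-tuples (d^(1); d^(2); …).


Interval decomposition of M: I[1,1]^2, I[1,4], I[3,3]^3, I[5,5]^4.
HN type (ℓ=5): μ^(1)=48; μ^(2)=22; μ^(3)=9; μ^(4)=-17; μ^(5)=-30

((0, 0, 0, 1, 0); (0, 0, 4, 0, 0); (2, 0, 0, 0, 0); (1, 1, 0, 0, 0); (0, 0, 0, 0, 4))


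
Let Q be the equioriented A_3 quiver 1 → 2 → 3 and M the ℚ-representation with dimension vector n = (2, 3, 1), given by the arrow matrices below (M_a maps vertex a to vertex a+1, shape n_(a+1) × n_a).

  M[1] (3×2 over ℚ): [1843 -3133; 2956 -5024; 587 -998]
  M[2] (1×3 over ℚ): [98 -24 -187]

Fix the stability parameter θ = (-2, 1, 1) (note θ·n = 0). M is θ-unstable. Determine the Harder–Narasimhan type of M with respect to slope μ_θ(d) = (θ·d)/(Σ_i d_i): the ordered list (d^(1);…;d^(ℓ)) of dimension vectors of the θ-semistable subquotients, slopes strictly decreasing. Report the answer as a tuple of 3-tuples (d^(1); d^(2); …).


Via rank(M_{q-1}∘⋯∘M_p): M ≅ I[1,2], I[1,3], I[2,2].
μ_θ-semistable layers: μ^(1)=1; μ^(2)=-2

((0, 3, 1); (2, 0, 0))


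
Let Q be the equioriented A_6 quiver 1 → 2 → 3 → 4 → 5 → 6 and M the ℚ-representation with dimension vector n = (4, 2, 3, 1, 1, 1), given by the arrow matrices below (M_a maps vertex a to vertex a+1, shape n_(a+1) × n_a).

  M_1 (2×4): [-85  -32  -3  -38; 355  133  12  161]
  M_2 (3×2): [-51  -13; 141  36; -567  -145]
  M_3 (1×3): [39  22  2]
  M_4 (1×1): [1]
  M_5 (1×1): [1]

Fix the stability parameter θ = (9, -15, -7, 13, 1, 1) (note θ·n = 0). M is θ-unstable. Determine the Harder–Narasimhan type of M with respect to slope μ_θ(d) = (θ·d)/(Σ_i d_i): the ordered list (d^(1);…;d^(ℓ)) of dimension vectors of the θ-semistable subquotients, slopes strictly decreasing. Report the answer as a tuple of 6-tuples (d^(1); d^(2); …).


Via rank(M_{q-1}∘⋯∘M_p): M ≅ I[1,1]^2, I[1,3], I[1,6], I[3,3].
μ_θ-semistable layers: μ^(1)=9; μ^(2)=5; μ^(3)=-13/3; μ^(4)=-7

((2, 0, 0, 0, 0, 0); (0, 0, 0, 1, 1, 1); (2, 2, 2, 0, 0, 0); (0, 0, 1, 0, 0, 0))


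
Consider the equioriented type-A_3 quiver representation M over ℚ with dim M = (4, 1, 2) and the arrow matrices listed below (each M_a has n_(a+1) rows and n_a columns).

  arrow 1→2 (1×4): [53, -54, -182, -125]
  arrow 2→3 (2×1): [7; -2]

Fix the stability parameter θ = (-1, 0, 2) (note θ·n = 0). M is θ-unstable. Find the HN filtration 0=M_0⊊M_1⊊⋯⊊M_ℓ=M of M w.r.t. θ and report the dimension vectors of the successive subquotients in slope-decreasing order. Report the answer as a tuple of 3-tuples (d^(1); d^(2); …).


Barcode: M ≅ I[1,1]^3, I[1,3], I[3,3]. HN layers by μ_θ (3 steps, strictly decreasing):
  μ^(1)=2; μ^(2)=0; μ^(3)=-1

((0, 0, 2); (0, 1, 0); (4, 0, 0))


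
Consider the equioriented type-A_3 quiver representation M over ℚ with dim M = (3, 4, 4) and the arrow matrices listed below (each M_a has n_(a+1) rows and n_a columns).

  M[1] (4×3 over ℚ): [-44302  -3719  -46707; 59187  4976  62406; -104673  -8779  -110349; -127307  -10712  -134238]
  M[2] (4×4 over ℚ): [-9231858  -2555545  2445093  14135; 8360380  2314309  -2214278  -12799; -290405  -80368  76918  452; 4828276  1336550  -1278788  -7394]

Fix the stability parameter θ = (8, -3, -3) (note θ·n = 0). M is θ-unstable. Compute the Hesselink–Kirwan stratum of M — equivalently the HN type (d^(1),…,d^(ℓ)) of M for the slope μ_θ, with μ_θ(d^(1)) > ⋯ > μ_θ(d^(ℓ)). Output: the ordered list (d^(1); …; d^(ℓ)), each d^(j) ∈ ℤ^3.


Interval decomposition of M: I[1,1], I[1,3]^2, I[2,2], I[2,3], I[3,3].
HN type (ℓ=3): μ^(1)=8; μ^(2)=2/3; μ^(3)=-3

((1, 0, 0); (2, 2, 2); (0, 2, 2))


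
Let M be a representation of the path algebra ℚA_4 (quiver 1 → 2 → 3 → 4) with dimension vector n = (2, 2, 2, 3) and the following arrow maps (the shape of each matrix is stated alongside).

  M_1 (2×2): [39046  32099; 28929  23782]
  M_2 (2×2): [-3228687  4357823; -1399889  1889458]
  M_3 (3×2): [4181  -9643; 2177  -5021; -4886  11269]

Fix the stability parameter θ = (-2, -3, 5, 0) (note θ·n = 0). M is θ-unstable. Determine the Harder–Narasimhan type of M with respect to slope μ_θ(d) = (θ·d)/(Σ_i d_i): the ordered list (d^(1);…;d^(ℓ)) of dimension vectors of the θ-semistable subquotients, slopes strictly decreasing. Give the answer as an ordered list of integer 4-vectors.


Barcode: M ≅ I[1,4]^2, I[4,4]. HN layers by μ_θ (3 steps, strictly decreasing):
  μ^(1)=5/2; μ^(2)=0; μ^(3)=-5/2

((0, 0, 2, 2); (0, 0, 0, 1); (2, 2, 0, 0))


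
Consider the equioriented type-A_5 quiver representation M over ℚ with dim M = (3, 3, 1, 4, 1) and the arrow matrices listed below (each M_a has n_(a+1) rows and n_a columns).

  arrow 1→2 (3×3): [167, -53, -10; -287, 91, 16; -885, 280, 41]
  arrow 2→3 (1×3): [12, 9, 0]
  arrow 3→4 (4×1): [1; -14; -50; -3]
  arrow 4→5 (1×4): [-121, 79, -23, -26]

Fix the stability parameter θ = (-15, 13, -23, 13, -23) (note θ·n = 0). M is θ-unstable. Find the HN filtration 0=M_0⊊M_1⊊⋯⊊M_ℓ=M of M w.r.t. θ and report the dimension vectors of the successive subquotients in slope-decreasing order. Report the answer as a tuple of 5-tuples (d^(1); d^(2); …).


Via rank(M_{q-1}∘⋯∘M_p): M ≅ I[1,2]^2, I[1,5], I[4,4]^3.
μ_θ-semistable layers: μ^(1)=13; μ^(2)=-5; μ^(3)=-15

((0, 2, 0, 3, 0); (0, 1, 1, 1, 1); (3, 0, 0, 0, 0))


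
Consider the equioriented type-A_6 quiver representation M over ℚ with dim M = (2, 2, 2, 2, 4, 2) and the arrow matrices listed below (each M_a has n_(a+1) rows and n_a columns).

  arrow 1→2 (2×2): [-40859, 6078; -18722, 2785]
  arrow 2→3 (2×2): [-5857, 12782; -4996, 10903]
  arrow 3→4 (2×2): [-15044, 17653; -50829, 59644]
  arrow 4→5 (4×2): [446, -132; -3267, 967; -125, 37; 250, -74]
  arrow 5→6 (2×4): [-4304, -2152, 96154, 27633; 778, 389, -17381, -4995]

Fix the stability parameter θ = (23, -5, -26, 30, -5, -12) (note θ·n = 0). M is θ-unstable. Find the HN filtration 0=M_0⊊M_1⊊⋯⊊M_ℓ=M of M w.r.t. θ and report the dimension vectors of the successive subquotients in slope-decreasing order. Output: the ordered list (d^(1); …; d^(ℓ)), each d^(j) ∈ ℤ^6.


Barcode: M ≅ I[1,5]^2, I[5,6]^2. HN layers by μ_θ (3 steps, strictly decreasing):
  μ^(1)=25/2; μ^(2)=-8/3; μ^(3)=-17/2

((0, 0, 0, 2, 2, 0); (2, 2, 2, 0, 0, 0); (0, 0, 0, 0, 2, 2))


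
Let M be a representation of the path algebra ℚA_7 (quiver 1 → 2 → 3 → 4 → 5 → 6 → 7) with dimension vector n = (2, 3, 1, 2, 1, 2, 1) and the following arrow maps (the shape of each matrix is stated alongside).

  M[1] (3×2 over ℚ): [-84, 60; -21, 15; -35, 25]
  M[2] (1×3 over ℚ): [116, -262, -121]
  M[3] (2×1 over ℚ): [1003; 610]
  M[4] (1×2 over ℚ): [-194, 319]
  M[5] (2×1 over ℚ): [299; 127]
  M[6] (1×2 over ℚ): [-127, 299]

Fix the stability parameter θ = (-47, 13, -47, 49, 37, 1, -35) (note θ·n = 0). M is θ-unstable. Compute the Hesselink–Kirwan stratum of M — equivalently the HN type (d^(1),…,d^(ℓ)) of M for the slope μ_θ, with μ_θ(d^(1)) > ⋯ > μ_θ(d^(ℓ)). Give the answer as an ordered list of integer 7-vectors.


Interval decomposition of M: I[1,1], I[1,6], I[2,2]^2, I[4,4], I[6,7].
HN type (ℓ=5): μ^(1)=49; μ^(2)=29; μ^(3)=13; μ^(4)=-17; μ^(5)=-47

((0, 0, 0, 1, 0, 0, 0); (0, 0, 0, 1, 1, 1, 0); (0, 2, 0, 0, 0, 0, 0); (0, 1, 1, 0, 0, 1, 1); (2, 0, 0, 0, 0, 0, 0))


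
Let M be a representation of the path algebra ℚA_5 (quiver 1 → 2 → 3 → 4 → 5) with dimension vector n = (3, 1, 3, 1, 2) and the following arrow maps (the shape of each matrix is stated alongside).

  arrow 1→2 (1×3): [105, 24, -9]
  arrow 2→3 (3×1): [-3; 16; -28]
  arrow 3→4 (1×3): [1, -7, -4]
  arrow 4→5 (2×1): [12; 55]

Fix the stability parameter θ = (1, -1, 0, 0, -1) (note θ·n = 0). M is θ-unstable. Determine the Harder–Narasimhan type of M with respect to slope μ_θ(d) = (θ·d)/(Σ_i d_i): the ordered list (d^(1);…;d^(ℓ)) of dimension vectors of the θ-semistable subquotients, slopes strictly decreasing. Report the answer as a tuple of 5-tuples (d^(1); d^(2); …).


Via rank(M_{q-1}∘⋯∘M_p): M ≅ I[1,1]^2, I[1,5], I[3,3]^2, I[5,5].
μ_θ-semistable layers: μ^(1)=1; μ^(2)=0; μ^(3)=-1/5; μ^(4)=-1

((2, 0, 0, 0, 0); (0, 0, 2, 0, 0); (1, 1, 1, 1, 1); (0, 0, 0, 0, 1))


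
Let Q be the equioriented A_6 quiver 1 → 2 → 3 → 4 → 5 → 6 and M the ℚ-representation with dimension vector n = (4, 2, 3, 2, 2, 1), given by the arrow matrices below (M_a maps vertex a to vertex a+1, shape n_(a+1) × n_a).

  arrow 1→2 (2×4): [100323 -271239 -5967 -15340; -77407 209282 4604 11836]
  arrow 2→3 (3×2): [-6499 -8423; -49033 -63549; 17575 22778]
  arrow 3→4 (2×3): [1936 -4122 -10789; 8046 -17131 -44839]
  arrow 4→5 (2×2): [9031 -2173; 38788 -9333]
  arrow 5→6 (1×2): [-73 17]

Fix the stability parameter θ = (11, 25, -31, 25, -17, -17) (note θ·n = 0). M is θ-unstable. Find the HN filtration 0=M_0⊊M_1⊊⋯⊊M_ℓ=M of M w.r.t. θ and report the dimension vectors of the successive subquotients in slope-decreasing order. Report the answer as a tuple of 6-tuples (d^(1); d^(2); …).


Via rank(M_{q-1}∘⋯∘M_p): M ≅ I[1,1]^2, I[1,5], I[1,6], I[3,3].
μ_θ-semistable layers: μ^(1)=11; μ^(2)=4; μ^(3)=5/3; μ^(4)=-2/3; μ^(5)=-31

((2, 0, 0, 0, 0, 0); (0, 0, 0, 1, 1, 0); (1, 1, 1, 0, 0, 0); (1, 1, 1, 1, 1, 1); (0, 0, 1, 0, 0, 0))


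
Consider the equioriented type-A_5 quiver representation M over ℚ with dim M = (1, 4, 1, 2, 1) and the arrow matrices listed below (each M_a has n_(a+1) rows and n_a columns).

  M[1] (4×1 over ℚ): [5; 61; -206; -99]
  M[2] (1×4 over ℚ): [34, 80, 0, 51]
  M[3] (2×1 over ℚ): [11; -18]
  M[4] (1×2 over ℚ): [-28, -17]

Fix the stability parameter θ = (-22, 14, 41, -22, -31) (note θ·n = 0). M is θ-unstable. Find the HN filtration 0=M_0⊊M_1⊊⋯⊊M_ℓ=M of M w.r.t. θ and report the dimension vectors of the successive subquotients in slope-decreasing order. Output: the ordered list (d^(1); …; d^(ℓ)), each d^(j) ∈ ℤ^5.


Interval decomposition of M: I[1,5], I[2,2]^3, I[4,4].
HN type (ℓ=3): μ^(1)=14; μ^(2)=1/2; μ^(3)=-22

((0, 3, 0, 0, 0); (0, 1, 1, 1, 1); (1, 0, 0, 1, 0))


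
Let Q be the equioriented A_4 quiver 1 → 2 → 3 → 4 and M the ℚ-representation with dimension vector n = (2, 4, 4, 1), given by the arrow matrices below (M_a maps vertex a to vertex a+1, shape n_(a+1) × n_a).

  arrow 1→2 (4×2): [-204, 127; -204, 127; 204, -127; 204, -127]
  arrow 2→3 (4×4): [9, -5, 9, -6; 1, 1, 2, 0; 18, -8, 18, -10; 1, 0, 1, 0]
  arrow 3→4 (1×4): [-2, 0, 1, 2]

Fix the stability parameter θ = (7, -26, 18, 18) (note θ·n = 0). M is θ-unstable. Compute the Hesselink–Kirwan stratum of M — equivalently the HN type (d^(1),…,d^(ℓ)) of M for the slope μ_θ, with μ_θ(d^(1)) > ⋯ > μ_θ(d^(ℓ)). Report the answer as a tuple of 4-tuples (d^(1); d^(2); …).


Barcode: M ≅ I[1,1], I[1,3], I[2,3]^2, I[2,4]. HN layers by μ_θ (4 steps, strictly decreasing):
  μ^(1)=18; μ^(2)=7; μ^(3)=-19/2; μ^(4)=-26

((0, 0, 4, 1); (1, 0, 0, 0); (1, 1, 0, 0); (0, 3, 0, 0))


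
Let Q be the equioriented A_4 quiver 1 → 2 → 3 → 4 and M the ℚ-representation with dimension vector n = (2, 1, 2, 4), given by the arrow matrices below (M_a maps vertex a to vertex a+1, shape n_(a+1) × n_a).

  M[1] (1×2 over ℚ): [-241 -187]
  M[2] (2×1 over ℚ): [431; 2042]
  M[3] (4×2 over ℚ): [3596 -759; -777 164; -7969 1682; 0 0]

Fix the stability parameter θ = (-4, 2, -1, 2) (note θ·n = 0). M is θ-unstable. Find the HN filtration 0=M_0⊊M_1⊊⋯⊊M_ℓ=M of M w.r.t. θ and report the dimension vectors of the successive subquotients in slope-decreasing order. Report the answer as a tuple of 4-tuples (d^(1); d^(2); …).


Via rank(M_{q-1}∘⋯∘M_p): M ≅ I[1,1], I[1,4], I[3,4], I[4,4]^2.
μ_θ-semistable layers: μ^(1)=2; μ^(2)=1/2; μ^(3)=-1; μ^(4)=-4

((0, 0, 0, 4); (0, 1, 1, 0); (0, 0, 1, 0); (2, 0, 0, 0))


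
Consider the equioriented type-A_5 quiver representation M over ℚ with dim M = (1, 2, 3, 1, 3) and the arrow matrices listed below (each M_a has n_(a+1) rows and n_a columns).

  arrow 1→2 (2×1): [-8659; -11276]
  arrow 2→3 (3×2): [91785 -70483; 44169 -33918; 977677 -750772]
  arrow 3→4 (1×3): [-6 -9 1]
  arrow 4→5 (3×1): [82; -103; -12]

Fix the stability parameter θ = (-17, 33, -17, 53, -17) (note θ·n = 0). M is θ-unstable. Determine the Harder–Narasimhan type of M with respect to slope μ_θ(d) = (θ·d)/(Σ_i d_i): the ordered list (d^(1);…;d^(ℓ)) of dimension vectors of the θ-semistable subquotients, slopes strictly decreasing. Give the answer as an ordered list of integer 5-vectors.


Interval decomposition of M: I[1,5], I[2,3], I[3,3], I[5,5]^2.
HN type (ℓ=3): μ^(1)=18; μ^(2)=8; μ^(3)=-17

((0, 0, 0, 1, 1); (0, 2, 2, 0, 0); (1, 0, 1, 0, 2))


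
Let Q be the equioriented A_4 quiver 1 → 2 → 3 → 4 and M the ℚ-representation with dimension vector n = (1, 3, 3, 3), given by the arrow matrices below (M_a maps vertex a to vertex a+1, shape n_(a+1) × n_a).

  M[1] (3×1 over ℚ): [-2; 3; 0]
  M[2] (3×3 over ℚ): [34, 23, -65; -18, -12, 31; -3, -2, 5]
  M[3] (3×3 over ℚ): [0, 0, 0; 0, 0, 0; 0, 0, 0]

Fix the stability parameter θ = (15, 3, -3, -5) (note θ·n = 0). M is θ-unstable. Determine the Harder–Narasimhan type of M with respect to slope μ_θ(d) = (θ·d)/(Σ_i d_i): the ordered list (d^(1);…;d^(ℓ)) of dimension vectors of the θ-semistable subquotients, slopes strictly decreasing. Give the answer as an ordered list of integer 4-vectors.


Barcode: M ≅ I[1,3], I[2,3]^2, I[4,4]^3. HN layers by μ_θ (3 steps, strictly decreasing):
  μ^(1)=5; μ^(2)=0; μ^(3)=-5

((1, 1, 1, 0); (0, 2, 2, 0); (0, 0, 0, 3))


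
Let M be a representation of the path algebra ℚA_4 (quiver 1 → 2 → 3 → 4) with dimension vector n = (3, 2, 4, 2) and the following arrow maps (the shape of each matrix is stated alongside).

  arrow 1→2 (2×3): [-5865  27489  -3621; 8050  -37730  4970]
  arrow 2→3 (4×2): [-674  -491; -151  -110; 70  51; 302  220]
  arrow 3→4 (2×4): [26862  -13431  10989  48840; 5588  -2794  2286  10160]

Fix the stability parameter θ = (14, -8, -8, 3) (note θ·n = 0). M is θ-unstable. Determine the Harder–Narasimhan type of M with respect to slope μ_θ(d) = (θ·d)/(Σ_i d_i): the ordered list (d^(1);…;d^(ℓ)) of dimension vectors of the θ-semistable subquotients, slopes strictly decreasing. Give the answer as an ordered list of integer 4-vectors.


Barcode: M ≅ I[1,1]^2, I[1,4], I[2,3], I[3,3]^2, I[4,4]. HN layers by μ_θ (4 steps, strictly decreasing):
  μ^(1)=14; μ^(2)=3; μ^(3)=-2/3; μ^(4)=-8

((2, 0, 0, 0); (0, 0, 0, 2); (1, 1, 1, 0); (0, 1, 3, 0))
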